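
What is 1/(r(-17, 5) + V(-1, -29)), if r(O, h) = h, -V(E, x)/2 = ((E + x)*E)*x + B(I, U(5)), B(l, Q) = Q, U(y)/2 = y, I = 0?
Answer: 1/1725 ≈ 0.00057971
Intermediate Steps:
U(y) = 2*y
V(E, x) = -20 - 2*E*x*(E + x) (V(E, x) = -2*(((E + x)*E)*x + 2*5) = -2*((E*(E + x))*x + 10) = -2*(E*x*(E + x) + 10) = -2*(10 + E*x*(E + x)) = -20 - 2*E*x*(E + x))
1/(r(-17, 5) + V(-1, -29)) = 1/(5 + (-20 - 2*(-1)*(-29)**2 - 2*(-29)*(-1)**2)) = 1/(5 + (-20 - 2*(-1)*841 - 2*(-29)*1)) = 1/(5 + (-20 + 1682 + 58)) = 1/(5 + 1720) = 1/1725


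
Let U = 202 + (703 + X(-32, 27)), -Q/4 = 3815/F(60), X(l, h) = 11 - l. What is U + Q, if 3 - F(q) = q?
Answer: 69296/57 ≈ 1215.7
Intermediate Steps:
F(q) = 3 - q
Q = 15260/57 (Q = -15260/(3 - 1*60) = -15260/(3 - 60) = -15260/(-57) = -15260*(-1)/57 = -4*(-3815/57) = 15260/57 ≈ 267.72)
U = 948 (U = 202 + (703 + (11 - 1*(-32))) = 202 + (703 + (11 + 32)) = 202 + (703 + 43) = 202 + 746 = 948)
U + Q = 948 + 15260/57 = 69296/57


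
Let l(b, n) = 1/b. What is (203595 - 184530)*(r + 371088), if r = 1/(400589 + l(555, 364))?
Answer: 1572916705291578195/222326896 ≈ 7.0748e+9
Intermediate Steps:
r = 555/222326896 (r = 1/(400589 + 1/555) = 1/(222326896/555) = 555/222326896 ≈ 2.4963e-6)
(203595 - 184530)*(r + 371088) = (203595 - 184530)*(555/222326896 + 371088) = 19065*(82502843183403/222326896) = 1572916705291578195/222326896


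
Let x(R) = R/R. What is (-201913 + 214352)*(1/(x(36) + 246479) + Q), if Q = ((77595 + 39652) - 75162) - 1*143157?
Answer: -309883186167401/246480 ≈ -1.2572e+9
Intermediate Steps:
x(R) = 1
Q = -101072 (Q = (117247 - 75162) - 143157 = 42085 - 143157 = -101072)
(-201913 + 214352)*(1/(x(36) + 246479) + Q) = (-201913 + 214352)*(1/(1 + 246479) - 101072) = 12439*(1/246480 - 101072) = 12439*(-24912226559/246480) = -309883186167401/246480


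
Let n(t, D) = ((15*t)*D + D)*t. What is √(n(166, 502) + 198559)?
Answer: 91*√25091 ≈ 14415.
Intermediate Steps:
n(t, D) = t*(D + 15*D*t) (n(t, D) = (15*D*t + D)*t = (D + 15*D*t)*t = t*(D + 15*D*t))
√(n(166, 502) + 198559) = √(502*166*(1 + 15*166) + 198559) = √(502*166*(1 + 2490) + 198559) = √(502*166*2491 + 198559) = √(207580012 + 198559) = √207778571 = 91*√25091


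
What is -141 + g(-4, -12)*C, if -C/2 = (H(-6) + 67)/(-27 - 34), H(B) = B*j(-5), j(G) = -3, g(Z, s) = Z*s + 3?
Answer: 69/61 ≈ 1.1311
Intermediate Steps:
g(Z, s) = 3 + Z*s
H(B) = -3*B (H(B) = B*(-3) = -3*B)
C = 170/61 (C = -2*(-3*(-6) + 67)/(-27 - 34) = -2*(18 + 67)/(-61) = -170*(-1)/61 = -2*(-85/61) = 170/61 ≈ 2.7869)
-141 + g(-4, -12)*C = -141 + (3 - 4*(-12))*(170/61) = -141 + (3 + 48)*(170/61) = -141 + 51*(170/61) = -141 + 8670/61 = 69/61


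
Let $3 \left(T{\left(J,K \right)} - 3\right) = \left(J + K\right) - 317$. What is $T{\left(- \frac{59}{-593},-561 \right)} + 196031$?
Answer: $\frac{348223891}{1779} \approx 1.9574 \cdot 10^{5}$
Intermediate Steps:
$T{\left(J,K \right)} = - \frac{308}{3} + \frac{J}{3} + \frac{K}{3}$ ($T{\left(J,K \right)} = 3 + \frac{\left(J + K\right) - 317}{3} = 3 + \frac{-317 + J + K}{3} = 3 + \left(- \frac{317}{3} + \frac{J}{3} + \frac{K}{3}\right) = - \frac{308}{3} + \frac{J}{3} + \frac{K}{3}$)
$T{\left(- \frac{59}{-593},-561 \right)} + 196031 = \left(- \frac{308}{3} + \frac{\left(-59\right) \frac{1}{-593}}{3} + \frac{1}{3} \left(-561\right)\right) + 196031 = \left(- \frac{308}{3} + \frac{\left(-59\right) \left(- \frac{1}{593}\right)}{3} - 187\right) + 196031 = \left(- \frac{308}{3} + \frac{1}{3} \cdot \frac{59}{593} - 187\right) + 196031 = \left(- \frac{308}{3} + \frac{59}{1779} - 187\right) + 196031 = - \frac{515258}{1779} + 196031 = \frac{348223891}{1779}$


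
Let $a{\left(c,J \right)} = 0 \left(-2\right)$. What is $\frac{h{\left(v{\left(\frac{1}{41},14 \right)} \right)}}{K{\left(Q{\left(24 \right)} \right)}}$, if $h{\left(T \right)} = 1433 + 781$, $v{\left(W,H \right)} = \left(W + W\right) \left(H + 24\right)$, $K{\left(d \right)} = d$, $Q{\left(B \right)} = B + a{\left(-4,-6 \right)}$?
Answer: $\frac{369}{4} \approx 92.25$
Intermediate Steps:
$a{\left(c,J \right)} = 0$
$Q{\left(B \right)} = B$ ($Q{\left(B \right)} = B + 0 = B$)
$v{\left(W,H \right)} = 2 W \left(24 + H\right)$
$h{\left(T \right)} = 2214$
$\frac{h{\left(v{\left(\frac{1}{41},14 \right)} \right)}}{K{\left(Q{\left(24 \right)} \right)}} = \frac{2214}{24} = 2214 \cdot \frac{1}{24} = \frac{369}{4}$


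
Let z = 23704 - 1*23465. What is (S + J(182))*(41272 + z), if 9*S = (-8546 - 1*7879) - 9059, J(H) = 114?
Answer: -338425346/3 ≈ -1.1281e+8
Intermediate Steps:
z = 239 (z = 23704 - 23465 = 239)
S = -25484/9 (S = ((-8546 - 1*7879) - 9059)/9 = ((-8546 - 7879) - 9059)/9 = (-16425 - 9059)/9 = (⅑)*(-25484) = -25484/9 ≈ -2831.6)
(S + J(182))*(41272 + z) = (-25484/9 + 114)*(41272 + 239) = -24458/9*41511 = -338425346/3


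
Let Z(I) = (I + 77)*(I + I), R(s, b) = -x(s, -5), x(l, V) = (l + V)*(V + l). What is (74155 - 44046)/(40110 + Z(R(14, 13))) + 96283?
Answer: 3924332623/40758 ≈ 96284.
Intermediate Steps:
x(l, V) = (V + l)² (x(l, V) = (V + l)*(V + l) = (V + l)²)
R(s, b) = -(-5 + s)²
Z(I) = 2*I*(77 + I) (Z(I) = (77 + I)*(2*I) = 2*I*(77 + I))
(74155 - 44046)/(40110 + Z(R(14, 13))) + 96283 = (74155 - 44046)/(40110 + 2*(-(-5 + 14)²)*(77 - (-5 + 14)²)) + 96283 = 30109/(40110 + 2*(-1*9²)*(77 - 1*9²)) + 96283 = 30109/(40110 + 2*(-1*81)*(77 - 1*81)) + 96283 = 30109/(40110 + 2*(-81)*(77 - 81)) + 96283 = 30109/(40110 + 2*(-81)*(-4)) + 96283 = 30109/(40110 + 648) + 96283 = 30109/40758 + 96283 = 3924332623/40758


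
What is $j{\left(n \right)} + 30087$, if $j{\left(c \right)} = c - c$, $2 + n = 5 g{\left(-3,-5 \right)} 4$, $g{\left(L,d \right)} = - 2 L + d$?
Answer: $30087$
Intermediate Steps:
$g{\left(L,d \right)} = d - 2 L$
$n = 18$ ($n = -2 + 5 \left(-5 - -6\right) 4 = -2 + 5 \left(-5 + 6\right) 4 = -2 + 5 \cdot 1 \cdot 4 = -2 + 5 \cdot 4 = -2 + 20 = 18$)
$j{\left(c \right)} = 0$
$j{\left(n \right)} + 30087 = 0 + 30087 = 30087$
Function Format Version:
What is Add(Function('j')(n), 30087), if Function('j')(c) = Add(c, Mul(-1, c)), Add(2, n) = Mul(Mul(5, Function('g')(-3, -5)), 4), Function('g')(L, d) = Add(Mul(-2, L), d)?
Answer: 30087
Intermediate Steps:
Function('g')(L, d) = Add(d, Mul(-2, L))
n = 18 (n = Add(-2, Mul(Mul(5, Add(-5, Mul(-2, -3))), 4)) = Add(-2, Mul(Mul(5, Add(-5, 6)), 4)) = Add(-2, Mul(Mul(5, 1), 4)) = Add(-2, Mul(5, 4)) = Add(-2, 20) = 18)
Function('j')(c) = 0
Add(Function('j')(n), 30087) = Add(0, 30087) = 30087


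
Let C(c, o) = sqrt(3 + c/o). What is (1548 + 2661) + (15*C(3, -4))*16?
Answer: 4569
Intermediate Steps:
(1548 + 2661) + (15*C(3, -4))*16 = (1548 + 2661) + (15*sqrt(3 + 3/(-4)))*16 = 4209 + (15*sqrt(3 + 3*(-1/4)))*16 = 4209 + (15*sqrt(3 - 3/4))*16 = 4209 + (15*sqrt(9/4))*16 = 4209 + (15*(3/2))*16 = 4209 + (45/2)*16 = 4209 + 360 = 4569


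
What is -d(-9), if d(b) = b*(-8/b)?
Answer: 8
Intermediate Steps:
d(b) = -8
-d(-9) = -1*(-8) = 8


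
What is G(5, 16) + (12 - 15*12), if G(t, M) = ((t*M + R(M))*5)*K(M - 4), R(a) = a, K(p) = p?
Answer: 5592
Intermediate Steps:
G(t, M) = (-4 + M)*(5*M + 5*M*t) (G(t, M) = ((t*M + M)*5)*(M - 4) = ((M*t + M)*5)*(-4 + M) = ((M + M*t)*5)*(-4 + M) = (5*M + 5*M*t)*(-4 + M) = (-4 + M)*(5*M + 5*M*t))
G(5, 16) + (12 - 15*12) = 5*16*(1 + 5)*(-4 + 16) + (12 - 15*12) = 5*16*6*12 + (12 - 1*180) = 5760 + (12 - 180) = 5760 - 168 = 5592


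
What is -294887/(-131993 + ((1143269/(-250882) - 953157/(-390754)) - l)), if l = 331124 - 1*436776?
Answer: 7227175009467959/645624670045725 ≈ 11.194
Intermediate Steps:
l = -105652 (l = 331124 - 436776 = -105652)
-294887/(-131993 + ((1143269/(-250882) - 953157/(-390754)) - l)) = -294887/(-131993 + ((1143269/(-250882) - 953157/(-390754)) - 1*(-105652))) = -294887/(-131993 + ((1143269*(-1/250882) - 953157*(-1/390754)) + 105652)) = -294887/(-131993 + ((-1143269/250882 + 953157/390754) + 105652)) = -294887/(-131993 + (-51901750088/24508286257 + 105652)) = -294887/(-131993 + 2589297557874476/24508286257) = -294887/(-645624670045725/24508286257) = -294887*(-24508286257/645624670045725) = 7227175009467959/645624670045725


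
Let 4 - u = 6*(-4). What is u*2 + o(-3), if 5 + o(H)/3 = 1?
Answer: 44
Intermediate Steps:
u = 28 (u = 4 - 6*(-4) = 4 - 1*(-24) = 4 + 24 = 28)
o(H) = -12 (o(H) = -15 + 3*1 = -15 + 3 = -12)
u*2 + o(-3) = 28*2 - 12 = 56 - 12 = 44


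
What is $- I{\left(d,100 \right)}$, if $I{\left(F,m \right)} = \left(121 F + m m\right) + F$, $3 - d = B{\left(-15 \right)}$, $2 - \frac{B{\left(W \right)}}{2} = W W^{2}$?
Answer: $813622$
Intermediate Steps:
$B{\left(W \right)} = 4 - 2 W^{3}$ ($B{\left(W \right)} = 4 - 2 W W^{2} = 4 - 2 W^{3}$)
$d = -6751$ ($d = 3 - \left(4 - 2 \left(-15\right)^{3}\right) = 3 - \left(4 - -6750\right) = 3 - \left(4 + 6750\right) = 3 - 6754 = -6751$)
$I{\left(F,m \right)} = m^{2} + 122 F$ ($I{\left(F,m \right)} = \left(121 F + m^{2}\right) + F = \left(m^{2} + 121 F\right) + F = m^{2} + 122 F$)
$- I{\left(d,100 \right)} = - (100^{2} + 122 \left(-6751\right)) = - (10000 - 823622) = \left(-1\right) \left(-813622\right) = 813622$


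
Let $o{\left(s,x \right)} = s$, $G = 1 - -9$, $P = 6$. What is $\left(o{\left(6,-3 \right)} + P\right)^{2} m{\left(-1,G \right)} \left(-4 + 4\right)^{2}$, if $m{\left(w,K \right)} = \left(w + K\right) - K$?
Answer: $0$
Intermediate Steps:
$G = 10$ ($G = 1 + 9 = 10$)
$m{\left(w,K \right)} = w$ ($m{\left(w,K \right)} = \left(K + w\right) - K = w$)
$\left(o{\left(6,-3 \right)} + P\right)^{2} m{\left(-1,G \right)} \left(-4 + 4\right)^{2} = \left(6 + 6\right)^{2} \left(-1\right) \left(-4 + 4\right)^{2} = 12^{2} \left(-1\right) 0^{2} = 144 \left(-1\right) 0 = \left(-144\right) 0 = 0$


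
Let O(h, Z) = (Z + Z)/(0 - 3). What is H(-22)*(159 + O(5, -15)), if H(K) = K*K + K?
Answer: 78078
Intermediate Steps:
O(h, Z) = -2*Z/3 (O(h, Z) = (2*Z)/(-3) = (2*Z)*(-1/3) = -2*Z/3)
H(K) = K + K**2 (H(K) = K**2 + K = K + K**2)
H(-22)*(159 + O(5, -15)) = (-22*(1 - 22))*(159 - 2/3*(-15)) = (-22*(-21))*(159 + 10) = 462*169 = 78078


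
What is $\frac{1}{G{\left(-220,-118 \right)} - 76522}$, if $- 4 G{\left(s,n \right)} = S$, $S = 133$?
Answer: $- \frac{4}{306221} \approx -1.3062 \cdot 10^{-5}$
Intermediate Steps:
$G{\left(s,n \right)} = - \frac{133}{4}$ ($G{\left(s,n \right)} = \left(- \frac{1}{4}\right) 133 = - \frac{133}{4}$)
$\frac{1}{G{\left(-220,-118 \right)} - 76522} = \frac{1}{- \frac{133}{4} - 76522} = \frac{1}{- \frac{306221}{4}} = - \frac{4}{306221}$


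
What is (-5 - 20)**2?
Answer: 625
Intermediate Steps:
(-5 - 20)**2 = (-25)**2 = 625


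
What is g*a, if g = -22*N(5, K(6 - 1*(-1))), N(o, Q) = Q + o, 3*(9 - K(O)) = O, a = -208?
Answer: 160160/3 ≈ 53387.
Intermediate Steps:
K(O) = 9 - O/3
g = -770/3 (g = -22*((9 - (6 - 1*(-1))/3) + 5) = -22*((9 - (6 + 1)/3) + 5) = -22*((9 - 1/3*7) + 5) = -22*((9 - 7/3) + 5) = -22*(20/3 + 5) = -22*35/3 = -770/3 ≈ -256.67)
g*a = -770/3*(-208) = 160160/3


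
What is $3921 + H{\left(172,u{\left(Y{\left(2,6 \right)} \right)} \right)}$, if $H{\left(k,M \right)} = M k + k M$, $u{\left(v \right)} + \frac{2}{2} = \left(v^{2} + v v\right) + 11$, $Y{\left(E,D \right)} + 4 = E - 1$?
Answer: $13553$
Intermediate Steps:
$Y{\left(E,D \right)} = -5 + E$ ($Y{\left(E,D \right)} = -4 + \left(E - 1\right) = -4 + \left(-1 + E\right) = -5 + E$)
$u{\left(v \right)} = 10 + 2 v^{2}$ ($u{\left(v \right)} = -1 + \left(\left(v^{2} + v v\right) + 11\right) = -1 + \left(\left(v^{2} + v^{2}\right) + 11\right) = -1 + \left(2 v^{2} + 11\right) = -1 + \left(11 + 2 v^{2}\right) = 10 + 2 v^{2}$)
$H{\left(k,M \right)} = 2 M k$ ($H{\left(k,M \right)} = M k + M k = 2 M k$)
$3921 + H{\left(172,u{\left(Y{\left(2,6 \right)} \right)} \right)} = 3921 + 2 \left(10 + 2 \left(-5 + 2\right)^{2}\right) 172 = 3921 + 2 \left(10 + 2 \left(-3\right)^{2}\right) 172 = 3921 + 2 \left(10 + 2 \cdot 9\right) 172 = 3921 + 2 \left(10 + 18\right) 172 = 3921 + 2 \cdot 28 \cdot 172 = 3921 + 9632 = 13553$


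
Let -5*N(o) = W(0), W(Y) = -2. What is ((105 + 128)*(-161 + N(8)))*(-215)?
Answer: 8045257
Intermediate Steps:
N(o) = 2/5 (N(o) = -1/5*(-2) = 2/5)
((105 + 128)*(-161 + N(8)))*(-215) = ((105 + 128)*(-161 + 2/5))*(-215) = (233*(-803/5))*(-215) = -187099/5*(-215) = 8045257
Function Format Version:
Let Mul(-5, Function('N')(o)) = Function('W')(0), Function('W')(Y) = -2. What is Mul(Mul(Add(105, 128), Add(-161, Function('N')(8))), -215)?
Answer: 8045257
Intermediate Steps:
Function('N')(o) = Rational(2, 5) (Function('N')(o) = Mul(Rational(-1, 5), -2) = Rational(2, 5))
Mul(Mul(Add(105, 128), Add(-161, Function('N')(8))), -215) = Mul(Mul(Add(105, 128), Add(-161, Rational(2, 5))), -215) = Mul(Mul(233, Rational(-803, 5)), -215) = Mul(Rational(-187099, 5), -215) = 8045257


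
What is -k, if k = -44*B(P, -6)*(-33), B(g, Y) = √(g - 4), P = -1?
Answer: -1452*I*√5 ≈ -3246.8*I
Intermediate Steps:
B(g, Y) = √(-4 + g)
k = 1452*I*√5 (k = -44*√(-4 - 1)*(-33) = -44*I*√5*(-33) = 1452*I*√5 ≈ 3246.8*I)
-k = -1452*I*√5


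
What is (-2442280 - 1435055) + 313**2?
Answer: -3779366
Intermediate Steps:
(-2442280 - 1435055) + 313**2 = -3877335 + 97969 = -3779366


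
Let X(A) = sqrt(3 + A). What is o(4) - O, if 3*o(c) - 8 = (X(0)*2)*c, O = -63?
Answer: 197/3 + 8*sqrt(3)/3 ≈ 70.286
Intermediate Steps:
o(c) = 8/3 + 2*c*sqrt(3)/3 (o(c) = 8/3 + ((sqrt(3 + 0)*2)*c)/3 = 8/3 + ((sqrt(3)*2)*c)/3 = 8/3 + ((2*sqrt(3))*c)/3 = 8/3 + (2*c*sqrt(3))/3 = 8/3 + 2*c*sqrt(3)/3)
o(4) - O = (8/3 + (2/3)*4*sqrt(3)) - 1*(-63) = (8/3 + 8*sqrt(3)/3) + 63 = 197/3 + 8*sqrt(3)/3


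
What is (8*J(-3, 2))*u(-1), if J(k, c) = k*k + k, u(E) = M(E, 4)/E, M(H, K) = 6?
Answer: -288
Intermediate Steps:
u(E) = 6/E
J(k, c) = k + k² (J(k, c) = k² + k = k + k²)
(8*J(-3, 2))*u(-1) = (8*(-3*(1 - 3)))*(6/(-1)) = (8*(-3*(-2)))*(6*(-1)) = (8*6)*(-6) = 48*(-6) = -288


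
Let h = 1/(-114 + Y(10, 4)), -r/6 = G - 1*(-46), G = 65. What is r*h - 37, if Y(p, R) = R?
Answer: -1702/55 ≈ -30.945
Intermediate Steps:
r = -666 (r = -6*(65 - 1*(-46)) = -6*(65 + 46) = -6*111 = -666)
h = -1/110 (h = 1/(-114 + 4) = 1/(-110) = -1/110 ≈ -0.0090909)
r*h - 37 = -666*(-1/110) - 37 = 333/55 - 37 = -1702/55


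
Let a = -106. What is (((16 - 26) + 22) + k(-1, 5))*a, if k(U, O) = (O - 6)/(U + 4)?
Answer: -3710/3 ≈ -1236.7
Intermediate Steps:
k(U, O) = (-6 + O)/(4 + U)
(((16 - 26) + 22) + k(-1, 5))*a = (((16 - 26) + 22) + (-6 + 5)/(4 - 1))*(-106) = ((-10 + 22) - 1/3)*(-106) = (12 + (⅓)*(-1))*(-106) = (12 - ⅓)*(-106) = (35/3)*(-106) = -3710/3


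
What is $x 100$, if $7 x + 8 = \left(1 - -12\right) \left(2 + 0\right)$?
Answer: $\frac{1800}{7} \approx 257.14$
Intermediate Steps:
$x = \frac{18}{7}$ ($x = - \frac{8}{7} + \frac{\left(1 - -12\right) \left(2 + 0\right)}{7} = - \frac{8}{7} + \frac{\left(1 + 12\right) 2}{7} = - \frac{8}{7} + \frac{13 \cdot 2}{7} = - \frac{8}{7} + \frac{1}{7} \cdot 26 = - \frac{8}{7} + \frac{26}{7} = \frac{18}{7} \approx 2.5714$)
$x 100 = \frac{18}{7} \cdot 100 = \frac{1800}{7}$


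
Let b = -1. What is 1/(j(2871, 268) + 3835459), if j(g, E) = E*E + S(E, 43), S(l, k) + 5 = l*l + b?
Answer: 1/3979101 ≈ 2.5131e-7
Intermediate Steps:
S(l, k) = -6 + l**2 (S(l, k) = -5 + (l*l - 1) = -5 + (l**2 - 1) = -5 + (-1 + l**2) = -6 + l**2)
j(g, E) = -6 + 2*E**2 (j(g, E) = E*E + (-6 + E**2) = E**2 + (-6 + E**2) = -6 + 2*E**2)
1/(j(2871, 268) + 3835459) = 1/((-6 + 2*268**2) + 3835459) = 1/((-6 + 2*71824) + 3835459) = 1/((-6 + 143648) + 3835459) = 1/(143642 + 3835459) = 1/3979101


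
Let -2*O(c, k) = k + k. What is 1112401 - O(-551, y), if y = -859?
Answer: 1111542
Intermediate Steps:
O(c, k) = -k (O(c, k) = -(k + k)/2 = -k)
1112401 - O(-551, y) = 1112401 - (-1)*(-859) = 1112401 - 1*859 = 1112401 - 859 = 1111542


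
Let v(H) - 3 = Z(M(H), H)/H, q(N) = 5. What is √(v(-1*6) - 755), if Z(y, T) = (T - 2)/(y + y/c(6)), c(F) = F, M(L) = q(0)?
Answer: 2*I*√230230/35 ≈ 27.418*I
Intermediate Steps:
M(L) = 5
Z(y, T) = 6*(-2 + T)/(7*y) (Z(y, T) = (T - 2)/(y + y/6) = (-2 + T)/(y + y*(⅙)) = (-2 + T)/(y + y/6) = (-2 + T)/((7*y/6)) = (-2 + T)*(6/(7*y)) = 6*(-2 + T)/(7*y))
v(H) = 3 + (-12/35 + 6*H/35)/H (v(H) = 3 + ((6/7)*(-2 + H)/5)/H = 3 + ((6/7)*(⅕)*(-2 + H))/H = 3 + (-12/35 + 6*H/35)/H)
√(v(-1*6) - 755) = √(3*(-4 + 37*(-1*6))/(35*((-1*6))) - 755) = √((3/35)*(-4 + 37*(-6))/(-6) - 755) = √((3/35)*(-⅙)*(-4 - 222) - 755) = √((3/35)*(-⅙)*(-226) - 755) = √(113/35 - 755) = √(-26312/35) = 2*I*√230230/35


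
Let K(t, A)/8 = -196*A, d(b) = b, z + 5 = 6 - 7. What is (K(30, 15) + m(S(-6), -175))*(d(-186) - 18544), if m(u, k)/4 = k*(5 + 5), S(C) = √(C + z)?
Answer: 571639600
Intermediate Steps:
z = -6 (z = -5 + (6 - 7) = -5 - 1 = -6)
K(t, A) = -1568*A (K(t, A) = 8*(-196*A) = -1568*A)
S(C) = √(-6 + C) (S(C) = √(C - 6) = √(-6 + C))
m(u, k) = 40*k (m(u, k) = 4*(k*(5 + 5)) = 4*(k*10) = 4*(10*k) = 40*k)
(K(30, 15) + m(S(-6), -175))*(d(-186) - 18544) = (-1568*15 + 40*(-175))*(-186 - 18544) = (-23520 - 7000)*(-18730) = -30520*(-18730) = 571639600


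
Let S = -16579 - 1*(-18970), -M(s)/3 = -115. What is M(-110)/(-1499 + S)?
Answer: 345/892 ≈ 0.38677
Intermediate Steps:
M(s) = 345 (M(s) = -3*(-115) = 345)
S = 2391 (S = -16579 + 18970 = 2391)
M(-110)/(-1499 + S) = 345/(-1499 + 2391) = 345/892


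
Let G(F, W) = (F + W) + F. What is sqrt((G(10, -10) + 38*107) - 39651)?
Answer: 5*I*sqrt(1423) ≈ 188.61*I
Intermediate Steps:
G(F, W) = W + 2*F
sqrt((G(10, -10) + 38*107) - 39651) = sqrt(((-10 + 2*10) + 38*107) - 39651) = sqrt(((-10 + 20) + 4066) - 39651) = sqrt((10 + 4066) - 39651) = sqrt(4076 - 39651) = sqrt(-35575) = 5*I*sqrt(1423)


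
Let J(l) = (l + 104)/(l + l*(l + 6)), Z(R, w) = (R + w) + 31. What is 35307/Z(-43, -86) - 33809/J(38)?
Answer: -2835362907/6958 ≈ -4.0750e+5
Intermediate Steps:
Z(R, w) = 31 + R + w
J(l) = (104 + l)/(l + l*(6 + l))
35307/Z(-43, -86) - 33809/J(38) = 35307/(31 - 43 - 86) - 33809*38*(7 + 38)/(104 + 38) = 35307/(-98) - 33809/((1/38)*142/45) = 35307*(-1/98) - 33809/((1/38)*(1/45)*142) = -35307/98 - 33809/71/855 = -35307/98 - 33809*855/71 = -35307/98 - 28906695/71 = -2835362907/6958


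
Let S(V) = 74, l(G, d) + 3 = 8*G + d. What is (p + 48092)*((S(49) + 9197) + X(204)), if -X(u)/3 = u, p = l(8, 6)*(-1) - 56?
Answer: 415363571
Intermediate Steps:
l(G, d) = -3 + d + 8*G (l(G, d) = -3 + (8*G + d) = -3 + (d + 8*G) = -3 + d + 8*G)
p = -123 (p = (-3 + 6 + 8*8)*(-1) - 56 = (-3 + 6 + 64)*(-1) - 56 = 67*(-1) - 56 = -67 - 56 = -123)
X(u) = -3*u
(p + 48092)*((S(49) + 9197) + X(204)) = (-123 + 48092)*((74 + 9197) - 3*204) = 47969*(9271 - 612) = 47969*8659 = 415363571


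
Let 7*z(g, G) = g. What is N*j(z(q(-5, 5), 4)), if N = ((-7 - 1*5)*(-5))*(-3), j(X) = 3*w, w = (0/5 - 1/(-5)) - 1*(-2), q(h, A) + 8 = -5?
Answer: -1188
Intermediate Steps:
q(h, A) = -13 (q(h, A) = -8 - 5 = -13)
z(g, G) = g/7
w = 11/5 (w = (0*(⅕) - 1*(-⅕)) + 2 = (0 + ⅕) + 2 = ⅕ + 2 = 11/5 ≈ 2.2000)
j(X) = 33/5 (j(X) = 3*(11/5) = 33/5)
N = -180 (N = ((-7 - 5)*(-5))*(-3) = -12*(-5)*(-3) = 60*(-3) = -180)
N*j(z(q(-5, 5), 4)) = -180*33/5 = -1188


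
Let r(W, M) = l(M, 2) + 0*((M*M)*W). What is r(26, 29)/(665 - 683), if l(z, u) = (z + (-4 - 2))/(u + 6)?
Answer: -23/144 ≈ -0.15972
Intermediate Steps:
l(z, u) = (-6 + z)/(6 + u) (l(z, u) = (z - 6)/(6 + u) = (-6 + z)/(6 + u))
r(W, M) = -3/4 + M/8 (r(W, M) = (-6 + M)/(6 + 2) + 0*((M*M)*W) = (-6 + M)/8 + 0*(M**2*W) = (-6 + M)/8 + 0*(W*M**2) = (-3/4 + M/8) + 0 = -3/4 + M/8)
r(26, 29)/(665 - 683) = (-3/4 + (1/8)*29)/(665 - 683) = (-3/4 + 29/8)/(-18) = (23/8)*(-1/18) = -23/144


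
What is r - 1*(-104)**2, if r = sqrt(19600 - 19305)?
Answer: -10816 + sqrt(295) ≈ -10799.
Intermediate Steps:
r = sqrt(295) ≈ 17.176
r - 1*(-104)**2 = sqrt(295) - 1*(-104)**2 = sqrt(295) - 1*10816 = sqrt(295) - 10816 = -10816 + sqrt(295)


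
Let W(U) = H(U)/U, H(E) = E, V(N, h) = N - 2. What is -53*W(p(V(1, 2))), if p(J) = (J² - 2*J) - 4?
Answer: -53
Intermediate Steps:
V(N, h) = -2 + N
p(J) = -4 + J² - 2*J
W(U) = 1 (W(U) = U/U = 1)
-53*W(p(V(1, 2))) = -53*1 = -53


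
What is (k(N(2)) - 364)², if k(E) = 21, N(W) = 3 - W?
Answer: 117649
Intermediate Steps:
(k(N(2)) - 364)² = (21 - 364)² = (-343)² = 117649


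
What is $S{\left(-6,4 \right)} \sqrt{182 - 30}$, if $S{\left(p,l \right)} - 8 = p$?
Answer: $4 \sqrt{38} \approx 24.658$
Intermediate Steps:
$S{\left(p,l \right)} = 8 + p$
$S{\left(-6,4 \right)} \sqrt{182 - 30} = \left(8 - 6\right) \sqrt{182 - 30} = 2 \sqrt{152} = 2 \cdot 2 \sqrt{38} = 4 \sqrt{38}$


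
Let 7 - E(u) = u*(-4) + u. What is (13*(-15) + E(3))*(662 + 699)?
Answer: -243619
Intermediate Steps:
E(u) = 7 + 3*u (E(u) = 7 - (u*(-4) + u) = 7 - (-4*u + u) = 7 - (-3)*u = 7 + 3*u)
(13*(-15) + E(3))*(662 + 699) = (13*(-15) + (7 + 3*3))*(662 + 699) = (-195 + (7 + 9))*1361 = (-195 + 16)*1361 = -179*1361 = -243619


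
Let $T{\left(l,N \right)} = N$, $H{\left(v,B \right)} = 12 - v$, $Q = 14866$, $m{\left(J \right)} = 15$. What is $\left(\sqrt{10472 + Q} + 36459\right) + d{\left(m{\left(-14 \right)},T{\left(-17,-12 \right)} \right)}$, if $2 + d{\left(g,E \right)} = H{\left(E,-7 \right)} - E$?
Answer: $36493 + \sqrt{25338} \approx 36652.0$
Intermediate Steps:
$d{\left(g,E \right)} = 10 - 2 E$ ($d{\left(g,E \right)} = -2 - \left(-12 + 2 E\right) = 10 - 2 E$)
$\left(\sqrt{10472 + Q} + 36459\right) + d{\left(m{\left(-14 \right)},T{\left(-17,-12 \right)} \right)} = \left(\sqrt{10472 + 14866} + 36459\right) + \left(10 - -24\right) = \left(\sqrt{25338} + 36459\right) + \left(10 + 24\right) = \left(36459 + \sqrt{25338}\right) + 34 = 36493 + \sqrt{25338}$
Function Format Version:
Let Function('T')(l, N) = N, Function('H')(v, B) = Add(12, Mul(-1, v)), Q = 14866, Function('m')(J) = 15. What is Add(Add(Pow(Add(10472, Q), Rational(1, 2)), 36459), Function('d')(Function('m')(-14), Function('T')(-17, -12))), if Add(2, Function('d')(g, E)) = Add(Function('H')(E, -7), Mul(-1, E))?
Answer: Add(36493, Pow(25338, Rational(1, 2))) ≈ 36652.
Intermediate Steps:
Function('d')(g, E) = Add(10, Mul(-2, E)) (Function('d')(g, E) = Add(-2, Add(Add(12, Mul(-1, E)), Mul(-1, E))) = Add(-2, Add(12, Mul(-2, E))) = Add(10, Mul(-2, E)))
Add(Add(Pow(Add(10472, Q), Rational(1, 2)), 36459), Function('d')(Function('m')(-14), Function('T')(-17, -12))) = Add(Add(Pow(Add(10472, 14866), Rational(1, 2)), 36459), Add(10, Mul(-2, -12))) = Add(Add(Pow(25338, Rational(1, 2)), 36459), Add(10, 24)) = Add(Add(36459, Pow(25338, Rational(1, 2))), 34) = Add(36493, Pow(25338, Rational(1, 2)))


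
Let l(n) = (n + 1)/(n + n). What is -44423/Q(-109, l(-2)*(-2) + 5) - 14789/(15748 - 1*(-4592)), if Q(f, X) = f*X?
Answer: 199179959/2217060 ≈ 89.840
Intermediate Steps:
l(n) = (1 + n)/(2*n) (l(n) = (1 + n)/((2*n)) = (1 + n)*(1/(2*n)) = (1 + n)/(2*n))
Q(f, X) = X*f
-44423/Q(-109, l(-2)*(-2) + 5) - 14789/(15748 - 1*(-4592)) = -44423*(-1/(109*(((½)*(1 - 2)/(-2))*(-2) + 5))) - 14789/(15748 - 1*(-4592)) = -44423*(-1/(109*(((½)*(-½)*(-1))*(-2) + 5))) - 14789/(15748 + 4592) = -44423*(-1/(109*((¼)*(-2) + 5))) - 14789/20340 = -44423*(-1/(109*(-½ + 5))) - 14789*1/20340 = -44423/((9/2)*(-109)) - 14789/20340 = -44423/(-981/2) - 14789/20340 = -44423*(-2/981) - 14789/20340 = 88846/981 - 14789/20340 = 199179959/2217060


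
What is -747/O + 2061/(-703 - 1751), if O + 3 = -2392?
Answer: -1034319/1959110 ≈ -0.52795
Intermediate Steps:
O = -2395 (O = -3 - 2392 = -2395)
-747/O + 2061/(-703 - 1751) = -747/(-2395) + 2061/(-703 - 1751) = -747*(-1/2395) + 2061/(-2454) = 747/2395 + 2061*(-1/2454) = 747/2395 - 687/818 = -1034319/1959110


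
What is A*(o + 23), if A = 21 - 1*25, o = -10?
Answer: -52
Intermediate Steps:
A = -4 (A = 21 - 25 = -4)
A*(o + 23) = -4*(-10 + 23) = -4*13 = -52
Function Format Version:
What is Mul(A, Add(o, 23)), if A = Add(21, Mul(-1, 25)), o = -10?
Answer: -52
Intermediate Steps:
A = -4 (A = Add(21, -25) = -4)
Mul(A, Add(o, 23)) = Mul(-4, Add(-10, 23)) = Mul(-4, 13) = -52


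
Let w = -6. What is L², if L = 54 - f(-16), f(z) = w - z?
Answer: 1936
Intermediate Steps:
f(z) = -6 - z
L = 44 (L = 54 - (-6 - 1*(-16)) = 54 - (-6 + 16) = 54 - 1*10 = 54 - 10 = 44)
L² = 44² = 1936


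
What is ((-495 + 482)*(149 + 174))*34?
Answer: -142766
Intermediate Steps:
((-495 + 482)*(149 + 174))*34 = -13*323*34 = -4199*34 = -142766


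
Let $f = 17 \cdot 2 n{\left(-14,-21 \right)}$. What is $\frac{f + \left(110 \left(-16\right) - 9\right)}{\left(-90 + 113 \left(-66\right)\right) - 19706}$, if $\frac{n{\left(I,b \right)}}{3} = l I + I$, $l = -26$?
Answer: $- \frac{33931}{27254} \approx -1.245$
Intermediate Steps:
$n{\left(I,b \right)} = - 75 I$ ($n{\left(I,b \right)} = 3 \left(- 26 I + I\right) = 3 \left(- 25 I\right) = - 75 I$)
$f = 35700$ ($f = 17 \cdot 2 \left(\left(-75\right) \left(-14\right)\right) = 34 \cdot 1050 = 35700$)
$\frac{f + \left(110 \left(-16\right) - 9\right)}{\left(-90 + 113 \left(-66\right)\right) - 19706} = \frac{35700 + \left(110 \left(-16\right) - 9\right)}{\left(-90 + 113 \left(-66\right)\right) - 19706} = \frac{35700 - 1769}{\left(-90 - 7458\right) - 19706} = \frac{35700 - 1769}{-7548 - 19706} = \frac{33931}{-27254} = 33931 \left(- \frac{1}{27254}\right) = - \frac{33931}{27254}$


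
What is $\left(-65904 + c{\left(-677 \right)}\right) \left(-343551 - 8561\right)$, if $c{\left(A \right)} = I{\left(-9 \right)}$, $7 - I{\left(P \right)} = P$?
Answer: $23199955456$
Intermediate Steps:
$I{\left(P \right)} = 7 - P$
$c{\left(A \right)} = 16$ ($c{\left(A \right)} = 7 - -9 = 7 + 9 = 16$)
$\left(-65904 + c{\left(-677 \right)}\right) \left(-343551 - 8561\right) = \left(-65904 + 16\right) \left(-343551 - 8561\right) = \left(-65888\right) \left(-352112\right) = 23199955456$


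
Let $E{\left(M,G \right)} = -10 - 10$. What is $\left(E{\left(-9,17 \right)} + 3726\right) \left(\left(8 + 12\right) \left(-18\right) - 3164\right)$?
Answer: $-13059944$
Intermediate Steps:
$E{\left(M,G \right)} = -20$ ($E{\left(M,G \right)} = -10 - 10 = -20$)
$\left(E{\left(-9,17 \right)} + 3726\right) \left(\left(8 + 12\right) \left(-18\right) - 3164\right) = \left(-20 + 3726\right) \left(\left(8 + 12\right) \left(-18\right) - 3164\right) = 3706 \left(20 \left(-18\right) - 3164\right) = 3706 \left(-360 - 3164\right) = 3706 \left(-3524\right) = -13059944$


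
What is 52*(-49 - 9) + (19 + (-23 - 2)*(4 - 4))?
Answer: -2997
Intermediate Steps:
52*(-49 - 9) + (19 + (-23 - 2)*(4 - 4)) = 52*(-58) + (19 - 25*0) = -3016 + (19 + 0) = -3016 + 19 = -2997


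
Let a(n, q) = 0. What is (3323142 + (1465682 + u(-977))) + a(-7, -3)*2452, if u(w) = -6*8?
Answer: 4788776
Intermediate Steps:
u(w) = -48
(3323142 + (1465682 + u(-977))) + a(-7, -3)*2452 = (3323142 + (1465682 - 48)) + 0*2452 = (3323142 + 1465634) + 0 = 4788776 + 0 = 4788776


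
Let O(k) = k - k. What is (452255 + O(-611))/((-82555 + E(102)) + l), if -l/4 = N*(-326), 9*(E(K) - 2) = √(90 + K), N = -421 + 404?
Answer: -1278736088085/296095171643 - 10854120*√3/296095171643 ≈ -4.3187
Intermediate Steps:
N = -17
E(K) = 2 + √(90 + K)/9
O(k) = 0
l = -22168 (l = -(-68)*(-326) = -4*5542 = -22168)
(452255 + O(-611))/((-82555 + E(102)) + l) = (452255 + 0)/((-82555 + (2 + √(90 + 102)/9)) - 22168) = 452255/((-82555 + (2 + √192/9)) - 22168) = 452255/((-82555 + (2 + (8*√3)/9)) - 22168) = 452255/((-82555 + (2 + 8*√3/9)) - 22168) = 452255/((-82553 + 8*√3/9) - 22168) = 452255/(-104721 + 8*√3/9)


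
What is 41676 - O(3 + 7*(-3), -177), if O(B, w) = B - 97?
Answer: 41791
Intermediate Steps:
O(B, w) = -97 + B
41676 - O(3 + 7*(-3), -177) = 41676 - (-97 + (3 + 7*(-3))) = 41676 - (-97 + (3 - 21)) = 41676 - (-97 - 18) = 41676 - 1*(-115) = 41676 + 115 = 41791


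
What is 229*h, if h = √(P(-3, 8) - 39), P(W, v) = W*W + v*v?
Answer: 229*√34 ≈ 1335.3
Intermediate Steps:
P(W, v) = W² + v²
h = √34 (h = √(((-3)² + 8²) - 39) = √((9 + 64) - 39) = √(73 - 39) = √34 ≈ 5.8309)
229*h = 229*√34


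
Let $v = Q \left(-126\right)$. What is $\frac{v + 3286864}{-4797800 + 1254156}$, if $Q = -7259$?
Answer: $- \frac{2100749}{1771822} \approx -1.1856$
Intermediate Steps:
$v = 914634$ ($v = \left(-7259\right) \left(-126\right) = 914634$)
$\frac{v + 3286864}{-4797800 + 1254156} = \frac{914634 + 3286864}{-4797800 + 1254156} = \frac{4201498}{-3543644} = 4201498 \left(- \frac{1}{3543644}\right) = - \frac{2100749}{1771822}$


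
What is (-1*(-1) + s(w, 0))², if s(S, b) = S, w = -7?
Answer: 36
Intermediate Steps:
(-1*(-1) + s(w, 0))² = (-1*(-1) - 7)² = (1 - 7)² = (-6)² = 36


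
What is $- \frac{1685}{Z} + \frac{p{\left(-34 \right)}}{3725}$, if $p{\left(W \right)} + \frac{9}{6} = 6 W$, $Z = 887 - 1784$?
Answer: $\frac{12184583}{6682650} \approx 1.8233$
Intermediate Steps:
$Z = -897$ ($Z = 887 - 1784 = -897$)
$p{\left(W \right)} = - \frac{3}{2} + 6 W$
$- \frac{1685}{Z} + \frac{p{\left(-34 \right)}}{3725} = - \frac{1685}{-897} + \frac{- \frac{3}{2} + 6 \left(-34\right)}{3725} = \left(-1685\right) \left(- \frac{1}{897}\right) + \left(- \frac{3}{2} - 204\right) \frac{1}{3725} = \frac{1685}{897} - \frac{411}{7450} = \frac{12184583}{6682650}$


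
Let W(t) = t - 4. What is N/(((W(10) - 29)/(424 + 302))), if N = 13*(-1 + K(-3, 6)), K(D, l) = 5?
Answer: -37752/23 ≈ -1641.4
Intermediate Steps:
W(t) = -4 + t
N = 52 (N = 13*(-1 + 5) = 13*4 = 52)
N/(((W(10) - 29)/(424 + 302))) = 52/((((-4 + 10) - 29)/(424 + 302))) = 52/(((6 - 29)/726)) = 52/((-23*1/726)) = 52/(-23/726) = 52*(-726/23) = -37752/23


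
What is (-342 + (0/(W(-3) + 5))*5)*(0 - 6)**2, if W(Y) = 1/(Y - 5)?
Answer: -12312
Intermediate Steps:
W(Y) = 1/(-5 + Y)
(-342 + (0/(W(-3) + 5))*5)*(0 - 6)**2 = (-342 + (0/(1/(-5 - 3) + 5))*5)*(0 - 6)**2 = (-342 + (0/(1/(-8) + 5))*5)*(-6)**2 = (-342 + (0/(-1/8 + 5))*5)*36 = (-342 + (0/(39/8))*5)*36 = (-342 + ((8/39)*0)*5)*36 = (-342 + 0*5)*36 = (-342 + 0)*36 = -342*36 = -12312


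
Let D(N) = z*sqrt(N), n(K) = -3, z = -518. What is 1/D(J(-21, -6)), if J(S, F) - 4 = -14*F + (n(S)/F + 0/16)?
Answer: -sqrt(354)/91686 ≈ -0.00020521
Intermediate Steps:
J(S, F) = 4 - 14*F - 3/F (J(S, F) = 4 + (-14*F + (-3/F + 0/16)) = 4 + (-14*F + (-3/F + 0*(1/16))) = 4 + (-14*F + (-3/F + 0)) = 4 + (-14*F - 3/F) = 4 - 14*F - 3/F)
D(N) = -518*sqrt(N)
1/D(J(-21, -6)) = 1/(-518*sqrt(4 - 14*(-6) - 3/(-6))) = 1/(-518*sqrt(4 + 84 - 3*(-1/6))) = 1/(-518*sqrt(4 + 84 + 1/2)) = 1/(-259*sqrt(354)) = -sqrt(354)/91686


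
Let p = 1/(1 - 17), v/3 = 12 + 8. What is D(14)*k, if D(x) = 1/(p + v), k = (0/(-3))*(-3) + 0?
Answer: 0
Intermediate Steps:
v = 60 (v = 3*(12 + 8) = 3*20 = 60)
k = 0 (k = (0*(-⅓))*(-3) + 0 = 0*(-3) + 0 = 0 + 0 = 0)
p = -1/16 (p = 1/(-16) = -1/16 ≈ -0.062500)
D(x) = 16/959 (D(x) = 1/(-1/16 + 60) = 1/(959/16) = 16/959)
D(14)*k = (16/959)*0 = 0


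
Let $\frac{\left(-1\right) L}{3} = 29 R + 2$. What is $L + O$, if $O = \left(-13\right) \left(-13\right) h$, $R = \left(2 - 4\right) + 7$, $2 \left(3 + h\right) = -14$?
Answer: $-2131$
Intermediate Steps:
$h = -10$ ($h = -3 + \frac{1}{2} \left(-14\right) = -3 - 7 = -10$)
$R = 5$ ($R = -2 + 7 = 5$)
$L = -441$ ($L = - 3 \left(29 \cdot 5 + 2\right) = - 3 \left(145 + 2\right) = \left(-3\right) 147 = -441$)
$O = -1690$ ($O = \left(-13\right) \left(-13\right) \left(-10\right) = 169 \left(-10\right) = -1690$)
$L + O = -441 - 1690 = -2131$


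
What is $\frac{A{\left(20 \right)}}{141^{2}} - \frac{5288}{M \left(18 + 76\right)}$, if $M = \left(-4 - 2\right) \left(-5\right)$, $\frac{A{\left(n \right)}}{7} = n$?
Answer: $- \frac{185702}{99405} \approx -1.8681$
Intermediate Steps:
$A{\left(n \right)} = 7 n$
$M = 30$ ($M = \left(-6\right) \left(-5\right) = 30$)
$\frac{A{\left(20 \right)}}{141^{2}} - \frac{5288}{M \left(18 + 76\right)} = \frac{7 \cdot 20}{141^{2}} - \frac{5288}{30 \left(18 + 76\right)} = \frac{140}{19881} - \frac{5288}{30 \cdot 94} = 140 \cdot \frac{1}{19881} - \frac{5288}{2820} = \frac{140}{19881} - \frac{1322}{705} = - \frac{185702}{99405}$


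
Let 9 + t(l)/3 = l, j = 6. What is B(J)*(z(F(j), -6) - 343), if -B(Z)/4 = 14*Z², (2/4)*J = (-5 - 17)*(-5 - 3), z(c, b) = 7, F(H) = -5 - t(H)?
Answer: 2331377664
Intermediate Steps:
t(l) = -27 + 3*l
F(H) = 22 - 3*H (F(H) = -5 - (-27 + 3*H) = -5 + (27 - 3*H) = 22 - 3*H)
J = 352 (J = 2*((-5 - 17)*(-5 - 3)) = 2*(-22*(-8)) = 2*176 = 352)
B(Z) = -56*Z²
B(J)*(z(F(j), -6) - 343) = (-56*352²)*(7 - 343) = -56*123904*(-336) = -6938624*(-336) = 2331377664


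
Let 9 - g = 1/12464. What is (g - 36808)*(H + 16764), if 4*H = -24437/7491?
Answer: -76794216851435161/124490432 ≈ -6.1687e+8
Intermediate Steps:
H = -24437/29964 (H = (-24437/7491)/4 = (-24437*1/7491)/4 = (¼)*(-24437/7491) = -24437/29964 ≈ -0.81555)
g = 112175/12464 (g = 9 - 1/12464 = 112175/12464 ≈ 8.9999)
(g - 36808)*(H + 16764) = (112175/12464 - 36808)*(-24437/29964 + 16764) = -458662737/12464*502292059/29964 = -76794216851435161/124490432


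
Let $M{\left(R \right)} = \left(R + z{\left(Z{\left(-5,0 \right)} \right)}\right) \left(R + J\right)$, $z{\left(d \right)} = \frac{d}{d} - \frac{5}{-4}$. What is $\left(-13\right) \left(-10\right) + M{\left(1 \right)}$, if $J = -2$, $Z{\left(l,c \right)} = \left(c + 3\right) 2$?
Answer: $\frac{507}{4} \approx 126.75$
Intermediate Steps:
$Z{\left(l,c \right)} = 6 + 2 c$ ($Z{\left(l,c \right)} = \left(3 + c\right) 2 = 6 + 2 c$)
$z{\left(d \right)} = \frac{9}{4}$ ($z{\left(d \right)} = 1 - - \frac{5}{4} = 1 + \frac{5}{4} = \frac{9}{4}$)
$M{\left(R \right)} = \left(-2 + R\right) \left(\frac{9}{4} + R\right)$ ($M{\left(R \right)} = \left(R + \frac{9}{4}\right) \left(R - 2\right) = \left(\frac{9}{4} + R\right) \left(-2 + R\right) = \left(-2 + R\right) \left(\frac{9}{4} + R\right)$)
$\left(-13\right) \left(-10\right) + M{\left(1 \right)} = \left(-13\right) \left(-10\right) + \left(- \frac{9}{2} + 1^{2} + \frac{1}{4} \cdot 1\right) = 130 + \left(- \frac{9}{2} + 1 + \frac{1}{4}\right) = 130 - \frac{13}{4} = \frac{507}{4}$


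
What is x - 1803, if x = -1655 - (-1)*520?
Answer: -2938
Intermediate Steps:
x = -1135 (x = -1655 - 1*(-520) = -1655 + 520 = -1135)
x - 1803 = -1135 - 1803 = -2938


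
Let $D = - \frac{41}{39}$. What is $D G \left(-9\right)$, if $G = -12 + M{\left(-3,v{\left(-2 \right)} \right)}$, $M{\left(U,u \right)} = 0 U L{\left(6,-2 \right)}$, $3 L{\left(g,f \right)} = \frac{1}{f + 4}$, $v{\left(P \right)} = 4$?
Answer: $- \frac{1476}{13} \approx -113.54$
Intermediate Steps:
$L{\left(g,f \right)} = \frac{1}{3 \left(4 + f\right)}$ ($L{\left(g,f \right)} = \frac{1}{3 \left(f + 4\right)} = \frac{1}{3 \left(4 + f\right)}$)
$M{\left(U,u \right)} = 0$ ($M{\left(U,u \right)} = 0 U \frac{1}{3 \left(4 - 2\right)} = 0 \frac{1}{3 \cdot 2} = 0 \cdot \frac{1}{3} \cdot \frac{1}{2} = 0 \cdot \frac{1}{6} = 0$)
$G = -12$ ($G = -12 + 0 = -12$)
$D = - \frac{41}{39}$ ($D = \left(-41\right) \frac{1}{39} = - \frac{41}{39} \approx -1.0513$)
$D G \left(-9\right) = \left(- \frac{41}{39}\right) \left(-12\right) \left(-9\right) = \frac{164}{13} \left(-9\right) = - \frac{1476}{13}$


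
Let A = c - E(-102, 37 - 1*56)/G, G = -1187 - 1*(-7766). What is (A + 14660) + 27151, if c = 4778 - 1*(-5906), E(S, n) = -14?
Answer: 345364619/6579 ≈ 52495.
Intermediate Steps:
G = 6579 (G = -1187 + 7766 = 6579)
c = 10684 (c = 4778 + 5906 = 10684)
A = 70290050/6579 (A = 10684 - (-14)/6579 = 10684 - 1*(-14/6579) = 10684 + 14/6579 = 70290050/6579 ≈ 10684.)
(A + 14660) + 27151 = (70290050/6579 + 14660) + 27151 = 166738190/6579 + 27151 = 345364619/6579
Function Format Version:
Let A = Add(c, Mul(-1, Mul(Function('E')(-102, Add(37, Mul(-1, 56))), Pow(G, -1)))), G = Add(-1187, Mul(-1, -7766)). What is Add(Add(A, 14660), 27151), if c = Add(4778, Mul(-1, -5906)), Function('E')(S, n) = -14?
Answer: Rational(345364619, 6579) ≈ 52495.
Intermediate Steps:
G = 6579 (G = Add(-1187, 7766) = 6579)
c = 10684 (c = Add(4778, 5906) = 10684)
A = Rational(70290050, 6579) (A = Add(10684, Mul(-1, Mul(-14, Pow(6579, -1)))) = Add(10684, Mul(-1, Mul(-14, Rational(1, 6579)))) = Add(10684, Mul(-1, Rational(-14, 6579))) = Add(10684, Rational(14, 6579)) = Rational(70290050, 6579) ≈ 10684.)
Add(Add(A, 14660), 27151) = Add(Add(Rational(70290050, 6579), 14660), 27151) = Add(Rational(166738190, 6579), 27151) = Rational(345364619, 6579)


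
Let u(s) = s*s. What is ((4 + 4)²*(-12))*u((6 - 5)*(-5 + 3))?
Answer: -3072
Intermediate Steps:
u(s) = s²
((4 + 4)²*(-12))*u((6 - 5)*(-5 + 3)) = ((4 + 4)²*(-12))*((6 - 5)*(-5 + 3))² = (8²*(-12))*(1*(-2))² = (64*(-12))*(-2)² = -768*4 = -3072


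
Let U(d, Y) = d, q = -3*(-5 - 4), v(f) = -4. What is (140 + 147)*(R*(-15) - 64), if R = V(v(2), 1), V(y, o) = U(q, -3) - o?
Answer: -130298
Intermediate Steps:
q = 27 (q = -3*(-9) = 27)
V(y, o) = 27 - o
R = 26 (R = 27 - 1*1 = 27 - 1 = 26)
(140 + 147)*(R*(-15) - 64) = (140 + 147)*(26*(-15) - 64) = 287*(-390 - 64) = 287*(-454) = -130298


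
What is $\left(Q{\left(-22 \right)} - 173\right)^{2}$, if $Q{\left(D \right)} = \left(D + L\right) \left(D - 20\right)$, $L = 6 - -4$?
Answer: $109561$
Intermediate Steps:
$L = 10$ ($L = 6 + 4 = 10$)
$Q{\left(D \right)} = \left(-20 + D\right) \left(10 + D\right)$ ($Q{\left(D \right)} = \left(D + 10\right) \left(D - 20\right) = \left(10 + D\right) \left(-20 + D\right) = \left(-20 + D\right) \left(10 + D\right)$)
$\left(Q{\left(-22 \right)} - 173\right)^{2} = \left(\left(-200 + \left(-22\right)^{2} - -220\right) - 173\right)^{2} = \left(\left(-200 + 484 + 220\right) - 173\right)^{2} = \left(504 - 173\right)^{2} = 331^{2} = 109561$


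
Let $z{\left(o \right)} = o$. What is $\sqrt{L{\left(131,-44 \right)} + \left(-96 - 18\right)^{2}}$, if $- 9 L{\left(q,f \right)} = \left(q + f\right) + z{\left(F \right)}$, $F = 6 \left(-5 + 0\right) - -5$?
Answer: $\frac{\sqrt{116902}}{3} \approx 113.97$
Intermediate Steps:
$F = -25$ ($F = 6 \left(-5\right) + 5 = -30 + 5 = -25$)
$L{\left(q,f \right)} = \frac{25}{9} - \frac{f}{9} - \frac{q}{9}$ ($L{\left(q,f \right)} = - \frac{\left(q + f\right) - 25}{9} = - \frac{\left(f + q\right) - 25}{9} = - \frac{-25 + f + q}{9} = \frac{25}{9} - \frac{f}{9} - \frac{q}{9}$)
$\sqrt{L{\left(131,-44 \right)} + \left(-96 - 18\right)^{2}} = \sqrt{\left(\frac{25}{9} - - \frac{44}{9} - \frac{131}{9}\right) + \left(-96 - 18\right)^{2}} = \sqrt{\left(\frac{25}{9} + \frac{44}{9} - \frac{131}{9}\right) + \left(-114\right)^{2}} = \sqrt{- \frac{62}{9} + 12996} = \sqrt{\frac{116902}{9}} = \frac{\sqrt{116902}}{3}$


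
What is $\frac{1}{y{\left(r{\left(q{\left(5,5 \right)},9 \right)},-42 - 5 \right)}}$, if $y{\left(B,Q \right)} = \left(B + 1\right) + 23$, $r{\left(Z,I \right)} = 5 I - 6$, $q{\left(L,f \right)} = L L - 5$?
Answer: $\frac{1}{63} \approx 0.015873$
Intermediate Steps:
$q{\left(L,f \right)} = -5 + L^{2}$ ($q{\left(L,f \right)} = L^{2} - 5 = -5 + L^{2}$)
$r{\left(Z,I \right)} = -6 + 5 I$
$y{\left(B,Q \right)} = 24 + B$ ($y{\left(B,Q \right)} = \left(1 + B\right) + 23 = 24 + B$)
$\frac{1}{y{\left(r{\left(q{\left(5,5 \right)},9 \right)},-42 - 5 \right)}} = \frac{1}{24 + \left(-6 + 5 \cdot 9\right)} = \frac{1}{24 + \left(-6 + 45\right)} = \frac{1}{24 + 39} = \frac{1}{63}$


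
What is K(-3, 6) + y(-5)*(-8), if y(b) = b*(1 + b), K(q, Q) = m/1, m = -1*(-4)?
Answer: -156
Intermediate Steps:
m = 4
K(q, Q) = 4 (K(q, Q) = 4/1 = 4*1 = 4)
K(-3, 6) + y(-5)*(-8) = 4 - 5*(1 - 5)*(-8) = 4 - 5*(-4)*(-8) = 4 + 20*(-8) = 4 - 160 = -156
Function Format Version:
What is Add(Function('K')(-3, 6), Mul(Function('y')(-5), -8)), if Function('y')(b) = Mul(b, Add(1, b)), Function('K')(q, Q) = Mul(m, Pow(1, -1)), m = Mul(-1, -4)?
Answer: -156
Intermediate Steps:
m = 4
Function('K')(q, Q) = 4 (Function('K')(q, Q) = Mul(4, Pow(1, -1)) = Mul(4, 1) = 4)
Add(Function('K')(-3, 6), Mul(Function('y')(-5), -8)) = Add(4, Mul(Mul(-5, Add(1, -5)), -8)) = Add(4, Mul(Mul(-5, -4), -8)) = Add(4, Mul(20, -8)) = Add(4, -160) = -156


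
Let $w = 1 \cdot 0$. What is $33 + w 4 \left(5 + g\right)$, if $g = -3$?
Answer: $33$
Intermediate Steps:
$w = 0$
$33 + w 4 \left(5 + g\right) = 33 + 0 \cdot 4 \left(5 - 3\right) = 33 + 0 \cdot 4 \cdot 2 = 33 + 0 \cdot 8 = 33 + 0 = 33$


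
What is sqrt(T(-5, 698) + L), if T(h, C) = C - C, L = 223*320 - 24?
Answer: 2*sqrt(17834) ≈ 267.09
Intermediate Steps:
L = 71336 (L = 71360 - 24 = 71336)
T(h, C) = 0
sqrt(T(-5, 698) + L) = sqrt(0 + 71336) = sqrt(71336) = 2*sqrt(17834)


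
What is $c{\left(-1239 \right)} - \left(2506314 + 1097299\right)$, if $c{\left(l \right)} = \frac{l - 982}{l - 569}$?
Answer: $- \frac{6515330083}{1808} \approx -3.6036 \cdot 10^{6}$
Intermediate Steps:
$c{\left(l \right)} = \frac{-982 + l}{-569 + l}$
$c{\left(-1239 \right)} - \left(2506314 + 1097299\right) = \frac{-982 - 1239}{-569 - 1239} - \left(2506314 + 1097299\right) = \frac{1}{-1808} \left(-2221\right) - 3603613 = \left(- \frac{1}{1808}\right) \left(-2221\right) - 3603613 = \frac{2221}{1808} - 3603613 = - \frac{6515330083}{1808}$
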